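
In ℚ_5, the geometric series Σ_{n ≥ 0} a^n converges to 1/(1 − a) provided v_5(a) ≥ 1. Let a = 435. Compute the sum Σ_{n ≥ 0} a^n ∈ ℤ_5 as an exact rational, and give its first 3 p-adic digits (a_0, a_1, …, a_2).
Σ a^n = 1/(1 − a) = -1/434;  first 3 digits = (1, 2, 1)

v_5(a) = 1 ≥ 1, so the series converges in ℤ_5 to 1/(1 − a) = 1/(1 − 435) = -1/434. Expand this rational in ℤ_5: compute digits iteratively via d_i = x_i mod 5, x_{i+1} = (x_i − d_i)/5. The first 3 digits are (1, 2, 1).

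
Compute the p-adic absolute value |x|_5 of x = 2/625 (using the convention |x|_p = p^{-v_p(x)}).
|2/625|_5 = 625

Step 1 — compute v_5(x) by factoring powers of 5 out of the numerator and denominator: v_5(2/625) = -4. Step 2 — apply |x|_p = p^{-v_p(x)} = 5^{4} = 625.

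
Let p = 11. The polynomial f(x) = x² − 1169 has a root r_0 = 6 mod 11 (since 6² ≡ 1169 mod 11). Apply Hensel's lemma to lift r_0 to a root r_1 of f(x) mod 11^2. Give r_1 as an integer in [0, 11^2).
r_1 = 50 (mod 121)

Hensel's recurrence: r_{i+1} = r_i − f(r_i)·(f′(r_i))^{-1} mod 11^{i+2}, with f′(x) = 2x. Iterate:
  r_0 = 6 (mod 11)
  r_1 = 50 (mod 121)
Final: r_1 = 50, and one checks f(r_1) ≡ 0 mod 11^2.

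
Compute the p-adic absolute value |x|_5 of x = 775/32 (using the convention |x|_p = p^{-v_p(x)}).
|775/32|_5 = 1/25

Step 1 — compute v_5(x) by factoring powers of 5 out of the numerator and denominator: v_5(775/32) = 2. Step 2 — apply |x|_p = p^{-v_p(x)} = 5^{-2} = 1/25.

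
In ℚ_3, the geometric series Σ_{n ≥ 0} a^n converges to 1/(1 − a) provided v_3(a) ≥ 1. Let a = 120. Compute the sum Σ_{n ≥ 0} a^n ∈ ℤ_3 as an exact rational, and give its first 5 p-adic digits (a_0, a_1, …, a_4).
Σ a^n = 1/(1 − a) = -1/119;  first 5 digits = (1, 1, 2, 1, 0)

v_3(a) = 1 ≥ 1, so the series converges in ℤ_3 to 1/(1 − a) = 1/(1 − 120) = -1/119. Expand this rational in ℤ_3: compute digits iteratively via d_i = x_i mod 3, x_{i+1} = (x_i − d_i)/3. The first 5 digits are (1, 1, 2, 1, 0).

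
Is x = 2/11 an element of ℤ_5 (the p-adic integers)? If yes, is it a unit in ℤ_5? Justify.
x ∈ ℤ_5^× (unit); v_5(x) = 0

ℤ_5 = {x ∈ ℚ_5 : v_5(x) ≥ 0} and ℤ_5^× = {x ∈ ℤ_5 : v_5(x) = 0}. Here v_5(2/11) = v_5(num) − v_5(den) = 0; compare against these criteria.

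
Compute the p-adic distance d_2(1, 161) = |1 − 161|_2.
d_2(1, 161) = 1/32

Step 1 — x − y = 1 − 161 = -160. Step 2 — v_2(-160) = 5 (factor: -160 = −(2^5 · 5); the sign does not affect v_p). Step 3 — |x − y|_2 = 2^{-5} = 1/32.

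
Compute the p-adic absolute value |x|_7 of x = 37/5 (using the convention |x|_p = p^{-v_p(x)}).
|37/5|_7 = 1

Step 1 — compute v_7(x) by factoring powers of 7 out of the numerator and denominator: v_7(37/5) = 0. Step 2 — apply |x|_p = p^{-v_p(x)} = 7^{0} = 1.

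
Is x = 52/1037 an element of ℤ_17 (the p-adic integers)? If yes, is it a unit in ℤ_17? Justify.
x ∉ ℤ_17 (v_17(x) = -1 < 0)

ℤ_17 = {x ∈ ℚ_17 : v_17(x) ≥ 0} and ℤ_17^× = {x ∈ ℤ_17 : v_17(x) = 0}. Here v_17(52/1037) = v_17(num) − v_17(den) = -1; compare against these criteria.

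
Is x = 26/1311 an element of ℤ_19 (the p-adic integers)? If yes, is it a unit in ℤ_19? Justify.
x ∉ ℤ_19 (v_19(x) = -1 < 0)

ℤ_19 = {x ∈ ℚ_19 : v_19(x) ≥ 0} and ℤ_19^× = {x ∈ ℤ_19 : v_19(x) = 0}. Here v_19(26/1311) = v_19(num) − v_19(den) = -1; compare against these criteria.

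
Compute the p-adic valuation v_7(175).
v_7(175) = 1

v_7(n) is the largest exponent k such that 7^k divides n. Factor out: 175 = 7^1 · 25. (Sign doesn't affect v_p.) So v_7(175) = 1.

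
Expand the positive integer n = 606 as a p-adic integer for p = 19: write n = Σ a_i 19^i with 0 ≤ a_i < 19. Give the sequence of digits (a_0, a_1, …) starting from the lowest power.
(a_0, a_1, …) = (17, 12, 1)

Repeated division by 19 gives the digits low-to-high: 606 = 17 + 12·19^1 + 1·19^2. Digit sequence: (17, 12, 1).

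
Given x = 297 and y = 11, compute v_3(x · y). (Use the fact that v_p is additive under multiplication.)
v_3(3267) = 3

v_p(x) = 3 (factor: 297 = 3^3 · 11); v_p(y) = 0 (factor: 11 = 3^0 · 11). Additivity: v_p(xy) = v_p(x) + v_p(y) = 3 + 0 = 3. (Direct check: xy = 3267 = 3^3 · (121).)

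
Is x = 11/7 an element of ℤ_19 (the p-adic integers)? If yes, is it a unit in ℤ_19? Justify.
x ∈ ℤ_19^× (unit); v_19(x) = 0

ℤ_19 = {x ∈ ℚ_19 : v_19(x) ≥ 0} and ℤ_19^× = {x ∈ ℤ_19 : v_19(x) = 0}. Here v_19(11/7) = v_19(num) − v_19(den) = 0; compare against these criteria.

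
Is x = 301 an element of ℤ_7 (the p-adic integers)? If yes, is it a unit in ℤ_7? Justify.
x ∈ ℤ_7 but not a unit; v_7(x) = 1 > 0

ℤ_7 = {x ∈ ℚ_7 : v_7(x) ≥ 0} and ℤ_7^× = {x ∈ ℤ_7 : v_7(x) = 0}. Here v_7(301) = v_7(num) − v_7(den) = 1; compare against these criteria.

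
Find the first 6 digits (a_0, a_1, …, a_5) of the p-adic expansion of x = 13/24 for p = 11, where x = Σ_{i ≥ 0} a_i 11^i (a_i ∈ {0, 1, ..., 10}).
(a_0, …, a_5) = (1, 5, 0, 5, 0, 5)

v_11(13/24) = 0 (numerator and denominator both coprime to 11), so x ∈ ℤ_11^×. Compute digits iteratively via a_i = x_i mod 11, x_{i+1} = (x_i − a_i)/11, with x_0 = x:
  x_0 = 13/24;  a_0 = 1;  x_1 = (x_0 − 1)/11 = -1/24
  x_1 = -1/24;  a_1 = 5;  x_2 = (x_1 − 5)/11 = -11/24
  x_2 = -11/24;  a_2 = 0;  x_3 = (x_2 − 0)/11 = -1/24
  x_3 = -1/24;  a_3 = 5;  x_4 = (x_3 − 5)/11 = -11/24
  x_4 = -11/24;  a_4 = 0;  x_5 = (x_4 − 0)/11 = -1/24
  x_5 = -1/24;  a_5 = 5;  x_6 = (x_5 − 5)/11 = -11/24
Digits: (1, 5, 0, 5, 0, 5).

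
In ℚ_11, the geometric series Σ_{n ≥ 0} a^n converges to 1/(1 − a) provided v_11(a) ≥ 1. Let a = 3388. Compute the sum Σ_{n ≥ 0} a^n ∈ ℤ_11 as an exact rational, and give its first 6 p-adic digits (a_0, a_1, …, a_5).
Σ a^n = 1/(1 − a) = -1/3387;  first 6 digits = (1, 0, 6, 2, 3, 5)

v_11(a) = 2 ≥ 1, so the series converges in ℤ_11 to 1/(1 − a) = 1/(1 − 3388) = -1/3387. Expand this rational in ℤ_11: compute digits iteratively via d_i = x_i mod 11, x_{i+1} = (x_i − d_i)/11. The first 6 digits are (1, 0, 6, 2, 3, 5).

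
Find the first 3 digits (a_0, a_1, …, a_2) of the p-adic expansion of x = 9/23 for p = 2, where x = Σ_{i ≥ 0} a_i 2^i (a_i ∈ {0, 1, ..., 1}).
(a_0, …, a_2) = (1, 1, 1)

v_2(9/23) = 0 (numerator and denominator both coprime to 2), so x ∈ ℤ_2^×. Compute digits iteratively via a_i = x_i mod 2, x_{i+1} = (x_i − a_i)/2, with x_0 = x:
  x_0 = 9/23;  a_0 = 1;  x_1 = (x_0 − 1)/2 = -7/23
  x_1 = -7/23;  a_1 = 1;  x_2 = (x_1 − 1)/2 = -15/23
  x_2 = -15/23;  a_2 = 1;  x_3 = (x_2 − 1)/2 = -19/23
Digits: (1, 1, 1).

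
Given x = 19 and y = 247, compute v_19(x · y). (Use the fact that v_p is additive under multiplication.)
v_19(4693) = 2

v_p(x) = 1 (factor: 19 = 19^1 · 1); v_p(y) = 1 (factor: 247 = 19^1 · 13). Additivity: v_p(xy) = v_p(x) + v_p(y) = 1 + 1 = 2. (Direct check: xy = 4693 = 19^2 · (13).)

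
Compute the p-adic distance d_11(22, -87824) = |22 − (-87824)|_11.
d_11(22, -87824) = 1/14641

Step 1 — x − y = 22 − (-87824) = 87846. Step 2 — v_11(87846) = 4 (factor: 87846 = (11^4 · 6); the sign does not affect v_p). Step 3 — |x − y|_11 = 11^{-4} = 1/14641.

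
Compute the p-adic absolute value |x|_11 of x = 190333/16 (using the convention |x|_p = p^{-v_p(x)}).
|190333/16|_11 = 1/14641

Step 1 — compute v_11(x) by factoring powers of 11 out of the numerator and denominator: v_11(190333/16) = 4. Step 2 — apply |x|_p = p^{-v_p(x)} = 11^{-4} = 1/14641.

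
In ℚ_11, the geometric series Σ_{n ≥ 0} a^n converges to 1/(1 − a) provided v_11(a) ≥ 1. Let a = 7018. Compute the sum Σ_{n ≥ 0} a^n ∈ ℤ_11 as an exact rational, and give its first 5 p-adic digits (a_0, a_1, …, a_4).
Σ a^n = 1/(1 − a) = -1/7017;  first 5 digits = (1, 0, 3, 5, 9)

v_11(a) = 2 ≥ 1, so the series converges in ℤ_11 to 1/(1 − a) = 1/(1 − 7018) = -1/7017. Expand this rational in ℤ_11: compute digits iteratively via d_i = x_i mod 11, x_{i+1} = (x_i − d_i)/11. The first 5 digits are (1, 0, 3, 5, 9).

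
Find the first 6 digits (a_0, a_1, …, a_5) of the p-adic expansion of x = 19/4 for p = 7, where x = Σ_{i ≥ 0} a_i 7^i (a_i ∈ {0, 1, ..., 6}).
(a_0, …, a_5) = (3, 2, 5, 1, 5, 1)

v_7(19/4) = 0 (numerator and denominator both coprime to 7), so x ∈ ℤ_7^×. Compute digits iteratively via a_i = x_i mod 7, x_{i+1} = (x_i − a_i)/7, with x_0 = x:
  x_0 = 19/4;  a_0 = 3;  x_1 = (x_0 − 3)/7 = 1/4
  x_1 = 1/4;  a_1 = 2;  x_2 = (x_1 − 2)/7 = -1/4
  x_2 = -1/4;  a_2 = 5;  x_3 = (x_2 − 5)/7 = -3/4
  x_3 = -3/4;  a_3 = 1;  x_4 = (x_3 − 1)/7 = -1/4
  x_4 = -1/4;  a_4 = 5;  x_5 = (x_4 − 5)/7 = -3/4
  x_5 = -3/4;  a_5 = 1;  x_6 = (x_5 − 1)/7 = -1/4
Digits: (3, 2, 5, 1, 5, 1).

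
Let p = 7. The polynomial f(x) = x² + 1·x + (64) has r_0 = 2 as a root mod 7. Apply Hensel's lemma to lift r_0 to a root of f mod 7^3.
r_2 = 86 (mod 343)

Hensel: r_{i+1} = r_i − f(r_i)·(f′(r_i))^{-1} mod 7^{i+2}, f′(x) = 2x + 1. Iterate:
  r_0 = 2 (mod 7)
  r_1 = 37 (mod 49)
  r_2 = 86 (mod 343)
Final: r = 86 satisfies f(r) ≡ 0 mod 7^3.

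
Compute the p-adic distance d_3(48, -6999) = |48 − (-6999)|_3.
d_3(48, -6999) = 1/243

Step 1 — x − y = 48 − (-6999) = 7047. Step 2 — v_3(7047) = 5 (factor: 7047 = (3^5 · 29); the sign does not affect v_p). Step 3 — |x − y|_3 = 3^{-5} = 1/243.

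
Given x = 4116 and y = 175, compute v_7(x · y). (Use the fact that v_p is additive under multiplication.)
v_7(720300) = 4

v_p(x) = 3 (factor: 4116 = 7^3 · 12); v_p(y) = 1 (factor: 175 = 7^1 · 25). Additivity: v_p(xy) = v_p(x) + v_p(y) = 3 + 1 = 4. (Direct check: xy = 720300 = 7^4 · (300).)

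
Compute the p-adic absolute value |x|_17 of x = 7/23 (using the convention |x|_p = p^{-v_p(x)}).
|7/23|_17 = 1

Step 1 — compute v_17(x) by factoring powers of 17 out of the numerator and denominator: v_17(7/23) = 0. Step 2 — apply |x|_p = p^{-v_p(x)} = 17^{0} = 1.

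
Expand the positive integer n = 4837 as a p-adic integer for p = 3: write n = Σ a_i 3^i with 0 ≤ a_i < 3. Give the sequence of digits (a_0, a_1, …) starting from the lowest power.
(a_0, a_1, …) = (1, 1, 0, 2, 2, 1, 0, 2)

Repeated division by 3 gives the digits low-to-high: 4837 = 1 + 1·3^1 + 2·3^3 + 2·3^4 + 1·3^5 + 2·3^7. Digit sequence: (1, 1, 0, 2, 2, 1, 0, 2).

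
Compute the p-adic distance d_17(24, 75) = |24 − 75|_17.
d_17(24, 75) = 1/17

Step 1 — x − y = 24 − 75 = -51. Step 2 — v_17(-51) = 1 (factor: -51 = −(17^1 · 3); the sign does not affect v_p). Step 3 — |x − y|_17 = 17^{-1} = 1/17.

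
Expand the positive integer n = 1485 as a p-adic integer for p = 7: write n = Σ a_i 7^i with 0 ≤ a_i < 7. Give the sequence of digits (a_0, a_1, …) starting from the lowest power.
(a_0, a_1, …) = (1, 2, 2, 4)

Repeated division by 7 gives the digits low-to-high: 1485 = 1 + 2·7^1 + 2·7^2 + 4·7^3. Digit sequence: (1, 2, 2, 4).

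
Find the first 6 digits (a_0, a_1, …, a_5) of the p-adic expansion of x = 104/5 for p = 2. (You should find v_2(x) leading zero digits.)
(a_0, …, a_5) = (0, 0, 0, 1, 0, 0)

v_2(104/5) = 3, so a_0 = ... = a_2 = 0. Factor out: x = 2^3 · u with u = 13/5 a unit in ℤ_2. Expand u iteratively via a_{v+i} = u_i mod 2, u_{i+1} = (u_i − a_{v+i})/2:
  u_0 = 13/5;  a_3 = 1;  u_1 = (u_0 − 1)/2 = 4/5
  u_1 = 4/5;  a_4 = 0;  u_2 = (u_1 − 0)/2 = 2/5
  u_2 = 2/5;  a_5 = 0;  u_3 = (u_2 − 0)/2 = 1/5
Digits: (0, 0, 0, 1, 0, 0).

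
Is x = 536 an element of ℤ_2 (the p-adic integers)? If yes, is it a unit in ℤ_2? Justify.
x ∈ ℤ_2 but not a unit; v_2(x) = 3 > 0

ℤ_2 = {x ∈ ℚ_2 : v_2(x) ≥ 0} and ℤ_2^× = {x ∈ ℤ_2 : v_2(x) = 0}. Here v_2(536) = v_2(num) − v_2(den) = 3; compare against these criteria.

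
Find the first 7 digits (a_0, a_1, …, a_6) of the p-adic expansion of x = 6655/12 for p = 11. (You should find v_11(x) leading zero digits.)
(a_0, …, a_6) = (0, 0, 0, 5, 6, 4, 6)

v_11(6655/12) = 3, so a_0 = ... = a_2 = 0. Factor out: x = 11^3 · u with u = 5/12 a unit in ℤ_11. Expand u iteratively via a_{v+i} = u_i mod 11, u_{i+1} = (u_i − a_{v+i})/11:
  u_0 = 5/12;  a_3 = 5;  u_1 = (u_0 − 5)/11 = -5/12
  u_1 = -5/12;  a_4 = 6;  u_2 = (u_1 − 6)/11 = -7/12
  u_2 = -7/12;  a_5 = 4;  u_3 = (u_2 − 4)/11 = -5/12
  u_3 = -5/12;  a_6 = 6;  u_4 = (u_3 − 6)/11 = -7/12
Digits: (0, 0, 0, 5, 6, 4, 6).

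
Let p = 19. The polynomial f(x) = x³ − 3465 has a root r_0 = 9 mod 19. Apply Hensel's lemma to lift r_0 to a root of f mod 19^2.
r_1 = 47 (mod 361)

Hensel: r_{i+1} = r_i − f(r_i)/f′(r_i) mod 19^{i+2}, where f′(x) = 3x². Iterate:
  r_0 = 9 (mod 19)
  r_1 = 47 (mod 361)
Final: r = 47 with f(r) ≡ 0 mod 19^2.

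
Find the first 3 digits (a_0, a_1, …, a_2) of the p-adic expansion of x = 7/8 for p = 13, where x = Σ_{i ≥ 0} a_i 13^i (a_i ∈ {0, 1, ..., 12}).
(a_0, …, a_2) = (9, 1, 8)

v_13(7/8) = 0 (numerator and denominator both coprime to 13), so x ∈ ℤ_13^×. Compute digits iteratively via a_i = x_i mod 13, x_{i+1} = (x_i − a_i)/13, with x_0 = x:
  x_0 = 7/8;  a_0 = 9;  x_1 = (x_0 − 9)/13 = -5/8
  x_1 = -5/8;  a_1 = 1;  x_2 = (x_1 − 1)/13 = -1/8
  x_2 = -1/8;  a_2 = 8;  x_3 = (x_2 − 8)/13 = -5/8
Digits: (9, 1, 8).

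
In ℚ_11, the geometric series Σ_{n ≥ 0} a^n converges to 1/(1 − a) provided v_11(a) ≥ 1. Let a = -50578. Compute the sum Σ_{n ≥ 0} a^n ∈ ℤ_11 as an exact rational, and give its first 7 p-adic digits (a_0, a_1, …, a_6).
Σ a^n = 1/(1 − a) = 1/50579;  first 7 digits = (1, 0, 0, 6, 7, 10, 2)

v_11(a) = 3 ≥ 1, so the series converges in ℤ_11 to 1/(1 − a) = 1/(1 − (-50578)) = 1/50579. Expand this rational in ℤ_11: compute digits iteratively via d_i = x_i mod 11, x_{i+1} = (x_i − d_i)/11. The first 7 digits are (1, 0, 0, 6, 7, 10, 2).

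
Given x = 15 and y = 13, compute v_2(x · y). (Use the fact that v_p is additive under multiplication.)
v_2(195) = 0

v_p(x) = 0 (factor: 15 = 2^0 · 15); v_p(y) = 0 (factor: 13 = 2^0 · 13). Additivity: v_p(xy) = v_p(x) + v_p(y) = 0 + 0 = 0. (Direct check: xy = 195 = 2^0 · (195).)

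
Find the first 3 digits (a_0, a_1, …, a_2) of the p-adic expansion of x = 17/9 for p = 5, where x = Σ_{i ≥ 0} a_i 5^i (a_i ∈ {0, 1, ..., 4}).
(a_0, …, a_2) = (3, 2, 4)

v_5(17/9) = 0 (numerator and denominator both coprime to 5), so x ∈ ℤ_5^×. Compute digits iteratively via a_i = x_i mod 5, x_{i+1} = (x_i − a_i)/5, with x_0 = x:
  x_0 = 17/9;  a_0 = 3;  x_1 = (x_0 − 3)/5 = -2/9
  x_1 = -2/9;  a_1 = 2;  x_2 = (x_1 − 2)/5 = -4/9
  x_2 = -4/9;  a_2 = 4;  x_3 = (x_2 − 4)/5 = -8/9
Digits: (3, 2, 4).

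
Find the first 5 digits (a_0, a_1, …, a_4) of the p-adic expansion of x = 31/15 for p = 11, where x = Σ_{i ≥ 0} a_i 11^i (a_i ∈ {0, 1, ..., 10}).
(a_0, …, a_4) = (5, 10, 2, 10, 2)

v_11(31/15) = 0 (numerator and denominator both coprime to 11), so x ∈ ℤ_11^×. Compute digits iteratively via a_i = x_i mod 11, x_{i+1} = (x_i − a_i)/11, with x_0 = x:
  x_0 = 31/15;  a_0 = 5;  x_1 = (x_0 − 5)/11 = -4/15
  x_1 = -4/15;  a_1 = 10;  x_2 = (x_1 − 10)/11 = -14/15
  x_2 = -14/15;  a_2 = 2;  x_3 = (x_2 − 2)/11 = -4/15
  x_3 = -4/15;  a_3 = 10;  x_4 = (x_3 − 10)/11 = -14/15
  x_4 = -14/15;  a_4 = 2;  x_5 = (x_4 − 2)/11 = -4/15
Digits: (5, 10, 2, 10, 2).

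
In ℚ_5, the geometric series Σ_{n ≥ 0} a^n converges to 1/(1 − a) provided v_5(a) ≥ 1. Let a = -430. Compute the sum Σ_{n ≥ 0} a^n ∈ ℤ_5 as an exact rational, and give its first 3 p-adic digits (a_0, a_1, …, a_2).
Σ a^n = 1/(1 − a) = 1/431;  first 3 digits = (1, 4, 3)

v_5(a) = 1 ≥ 1, so the series converges in ℤ_5 to 1/(1 − a) = 1/(1 − (-430)) = 1/431. Expand this rational in ℤ_5: compute digits iteratively via d_i = x_i mod 5, x_{i+1} = (x_i − d_i)/5. The first 3 digits are (1, 4, 3).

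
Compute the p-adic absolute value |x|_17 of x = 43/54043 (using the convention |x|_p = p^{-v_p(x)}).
|43/54043|_17 = 4913

Step 1 — compute v_17(x) by factoring powers of 17 out of the numerator and denominator: v_17(43/54043) = -3. Step 2 — apply |x|_p = p^{-v_p(x)} = 17^{3} = 4913.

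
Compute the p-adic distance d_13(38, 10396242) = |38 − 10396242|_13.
d_13(38, 10396242) = 1/371293

Step 1 — x − y = 38 − 10396242 = -10396204. Step 2 — v_13(-10396204) = 5 (factor: -10396204 = −(13^5 · 28); the sign does not affect v_p). Step 3 — |x − y|_13 = 13^{-5} = 1/371293.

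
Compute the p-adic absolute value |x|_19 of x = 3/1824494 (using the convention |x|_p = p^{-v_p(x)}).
|3/1824494|_19 = 130321

Step 1 — compute v_19(x) by factoring powers of 19 out of the numerator and denominator: v_19(3/1824494) = -4. Step 2 — apply |x|_p = p^{-v_p(x)} = 19^{4} = 130321.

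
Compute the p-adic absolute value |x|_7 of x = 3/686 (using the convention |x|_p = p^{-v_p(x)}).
|3/686|_7 = 343

Step 1 — compute v_7(x) by factoring powers of 7 out of the numerator and denominator: v_7(3/686) = -3. Step 2 — apply |x|_p = p^{-v_p(x)} = 7^{3} = 343.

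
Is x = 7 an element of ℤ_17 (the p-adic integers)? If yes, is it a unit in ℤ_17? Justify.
x ∈ ℤ_17^× (unit); v_17(x) = 0

ℤ_17 = {x ∈ ℚ_17 : v_17(x) ≥ 0} and ℤ_17^× = {x ∈ ℤ_17 : v_17(x) = 0}. Here v_17(7) = v_17(num) − v_17(den) = 0; compare against these criteria.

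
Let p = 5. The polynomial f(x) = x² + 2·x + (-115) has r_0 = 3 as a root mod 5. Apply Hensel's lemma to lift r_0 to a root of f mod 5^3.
r_2 = 78 (mod 125)

Hensel: r_{i+1} = r_i − f(r_i)·(f′(r_i))^{-1} mod 5^{i+2}, f′(x) = 2x + 2. Iterate:
  r_0 = 3 (mod 5)
  r_1 = 3 (mod 25)
  r_2 = 78 (mod 125)
Final: r = 78 satisfies f(r) ≡ 0 mod 5^3.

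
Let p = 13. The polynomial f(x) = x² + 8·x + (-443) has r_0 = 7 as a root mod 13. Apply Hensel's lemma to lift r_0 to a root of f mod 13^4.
r_3 = 20794 (mod 28561)

Hensel: r_{i+1} = r_i − f(r_i)·(f′(r_i))^{-1} mod 13^{i+2}, f′(x) = 2x + 8. Iterate:
  r_0 = 7 (mod 13)
  r_1 = 7 (mod 169)
  r_2 = 1021 (mod 2197)
  r_3 = 20794 (mod 28561)
Final: r = 20794 satisfies f(r) ≡ 0 mod 13^4.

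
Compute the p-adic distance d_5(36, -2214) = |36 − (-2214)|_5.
d_5(36, -2214) = 1/125

Step 1 — x − y = 36 − (-2214) = 2250. Step 2 — v_5(2250) = 3 (factor: 2250 = (5^3 · 18); the sign does not affect v_p). Step 3 — |x − y|_5 = 5^{-3} = 1/125.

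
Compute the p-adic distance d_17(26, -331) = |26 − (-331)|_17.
d_17(26, -331) = 1/17

Step 1 — x − y = 26 − (-331) = 357. Step 2 — v_17(357) = 1 (factor: 357 = (17^1 · 21); the sign does not affect v_p). Step 3 — |x − y|_17 = 17^{-1} = 1/17.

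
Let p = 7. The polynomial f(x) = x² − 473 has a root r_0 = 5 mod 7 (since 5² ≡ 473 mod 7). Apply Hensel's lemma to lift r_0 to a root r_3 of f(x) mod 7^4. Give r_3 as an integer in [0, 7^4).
r_3 = 236 (mod 2401)

Hensel's recurrence: r_{i+1} = r_i − f(r_i)·(f′(r_i))^{-1} mod 7^{i+2}, with f′(x) = 2x. Iterate:
  r_0 = 5 (mod 7)
  r_1 = 40 (mod 49)
  r_2 = 236 (mod 343)
  r_3 = 236 (mod 2401)
Final: r_3 = 236, and one checks f(r_3) ≡ 0 mod 7^4.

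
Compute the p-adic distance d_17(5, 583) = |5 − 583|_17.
d_17(5, 583) = 1/289

Step 1 — x − y = 5 − 583 = -578. Step 2 — v_17(-578) = 2 (factor: -578 = −(17^2 · 2); the sign does not affect v_p). Step 3 — |x − y|_17 = 17^{-2} = 1/289.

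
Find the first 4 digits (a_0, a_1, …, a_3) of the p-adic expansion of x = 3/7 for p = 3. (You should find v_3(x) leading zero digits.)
(a_0, …, a_3) = (0, 1, 1, 0)

v_3(3/7) = 1, so a_0 = ... = a_0 = 0. Factor out: x = 3^1 · u with u = 1/7 a unit in ℤ_3. Expand u iteratively via a_{v+i} = u_i mod 3, u_{i+1} = (u_i − a_{v+i})/3:
  u_0 = 1/7;  a_1 = 1;  u_1 = (u_0 − 1)/3 = -2/7
  u_1 = -2/7;  a_2 = 1;  u_2 = (u_1 − 1)/3 = -3/7
  u_2 = -3/7;  a_3 = 0;  u_3 = (u_2 − 0)/3 = -1/7
Digits: (0, 1, 1, 0).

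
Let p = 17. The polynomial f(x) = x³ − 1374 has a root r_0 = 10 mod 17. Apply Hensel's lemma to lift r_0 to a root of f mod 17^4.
r_3 = 74606 (mod 83521)

Hensel: r_{i+1} = r_i − f(r_i)/f′(r_i) mod 17^{i+2}, where f′(x) = 3x². Iterate:
  r_0 = 10 (mod 17)
  r_1 = 44 (mod 289)
  r_2 = 911 (mod 4913)
  r_3 = 74606 (mod 83521)
Final: r = 74606 with f(r) ≡ 0 mod 17^4.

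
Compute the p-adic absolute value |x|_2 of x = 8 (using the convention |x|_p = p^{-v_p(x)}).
|8|_2 = 1/8

Step 1 — compute v_2(x) by factoring powers of 2 out of the numerator and denominator: v_2(8) = 3. Step 2 — apply |x|_p = p^{-v_p(x)} = 2^{-3} = 1/8.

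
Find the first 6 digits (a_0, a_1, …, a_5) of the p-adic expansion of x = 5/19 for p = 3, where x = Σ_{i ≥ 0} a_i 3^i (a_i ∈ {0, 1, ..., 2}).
(a_0, …, a_5) = (2, 1, 2, 2, 0, 0)

v_3(5/19) = 0 (numerator and denominator both coprime to 3), so x ∈ ℤ_3^×. Compute digits iteratively via a_i = x_i mod 3, x_{i+1} = (x_i − a_i)/3, with x_0 = x:
  x_0 = 5/19;  a_0 = 2;  x_1 = (x_0 − 2)/3 = -11/19
  x_1 = -11/19;  a_1 = 1;  x_2 = (x_1 − 1)/3 = -10/19
  x_2 = -10/19;  a_2 = 2;  x_3 = (x_2 − 2)/3 = -16/19
  x_3 = -16/19;  a_3 = 2;  x_4 = (x_3 − 2)/3 = -18/19
  x_4 = -18/19;  a_4 = 0;  x_5 = (x_4 − 0)/3 = -6/19
  x_5 = -6/19;  a_5 = 0;  x_6 = (x_5 − 0)/3 = -2/19
Digits: (2, 1, 2, 2, 0, 0).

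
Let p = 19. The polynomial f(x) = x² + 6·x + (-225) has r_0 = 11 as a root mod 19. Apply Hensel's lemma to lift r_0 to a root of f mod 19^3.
r_2 = 296 (mod 6859)

Hensel: r_{i+1} = r_i − f(r_i)·(f′(r_i))^{-1} mod 19^{i+2}, f′(x) = 2x + 6. Iterate:
  r_0 = 11 (mod 19)
  r_1 = 296 (mod 361)
  r_2 = 296 (mod 6859)
Final: r = 296 satisfies f(r) ≡ 0 mod 19^3.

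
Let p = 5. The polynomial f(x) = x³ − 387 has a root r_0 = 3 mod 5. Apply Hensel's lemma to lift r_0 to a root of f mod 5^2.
r_1 = 8 (mod 25)

Hensel: r_{i+1} = r_i − f(r_i)/f′(r_i) mod 5^{i+2}, where f′(x) = 3x². Iterate:
  r_0 = 3 (mod 5)
  r_1 = 8 (mod 25)
Final: r = 8 with f(r) ≡ 0 mod 5^2.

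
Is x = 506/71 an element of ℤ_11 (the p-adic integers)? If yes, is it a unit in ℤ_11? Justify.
x ∈ ℤ_11 but not a unit; v_11(x) = 1 > 0

ℤ_11 = {x ∈ ℚ_11 : v_11(x) ≥ 0} and ℤ_11^× = {x ∈ ℤ_11 : v_11(x) = 0}. Here v_11(506/71) = v_11(num) − v_11(den) = 1; compare against these criteria.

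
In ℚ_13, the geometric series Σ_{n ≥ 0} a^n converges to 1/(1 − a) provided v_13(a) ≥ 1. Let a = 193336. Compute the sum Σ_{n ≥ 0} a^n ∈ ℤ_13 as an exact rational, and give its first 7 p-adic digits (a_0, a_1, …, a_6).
Σ a^n = 1/(1 − a) = -1/193335;  first 7 digits = (1, 0, 0, 10, 6, 0, 9)

v_13(a) = 3 ≥ 1, so the series converges in ℤ_13 to 1/(1 − a) = 1/(1 − 193336) = -1/193335. Expand this rational in ℤ_13: compute digits iteratively via d_i = x_i mod 13, x_{i+1} = (x_i − d_i)/13. The first 7 digits are (1, 0, 0, 10, 6, 0, 9).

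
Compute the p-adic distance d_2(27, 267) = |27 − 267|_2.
d_2(27, 267) = 1/16

Step 1 — x − y = 27 − 267 = -240. Step 2 — v_2(-240) = 4 (factor: -240 = −(2^4 · 15); the sign does not affect v_p). Step 3 — |x − y|_2 = 2^{-4} = 1/16.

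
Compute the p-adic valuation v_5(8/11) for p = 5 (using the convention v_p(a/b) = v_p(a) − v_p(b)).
v_5(8/11) = 0

Factor powers of 5 from the numerator and denominator of the reduced fraction: 8 = 5^0 · 8 and 11 = 5^0 · 11. Apply v_p(a/b) = v_p(a) − v_p(b): v_5(8/11) = 0 − 0 = 0.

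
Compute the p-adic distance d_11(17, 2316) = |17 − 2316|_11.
d_11(17, 2316) = 1/121

Step 1 — x − y = 17 − 2316 = -2299. Step 2 — v_11(-2299) = 2 (factor: -2299 = −(11^2 · 19); the sign does not affect v_p). Step 3 — |x − y|_11 = 11^{-2} = 1/121.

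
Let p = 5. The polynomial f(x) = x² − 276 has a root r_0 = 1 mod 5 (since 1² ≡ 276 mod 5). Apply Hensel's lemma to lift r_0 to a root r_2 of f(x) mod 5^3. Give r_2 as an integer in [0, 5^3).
r_2 = 76 (mod 125)

Hensel's recurrence: r_{i+1} = r_i − f(r_i)·(f′(r_i))^{-1} mod 5^{i+2}, with f′(x) = 2x. Iterate:
  r_0 = 1 (mod 5)
  r_1 = 1 (mod 25)
  r_2 = 76 (mod 125)
Final: r_2 = 76, and one checks f(r_2) ≡ 0 mod 5^3.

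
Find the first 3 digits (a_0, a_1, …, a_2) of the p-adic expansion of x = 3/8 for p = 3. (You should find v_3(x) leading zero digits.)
(a_0, …, a_2) = (0, 2, 2)

v_3(3/8) = 1, so a_0 = ... = a_0 = 0. Factor out: x = 3^1 · u with u = 1/8 a unit in ℤ_3. Expand u iteratively via a_{v+i} = u_i mod 3, u_{i+1} = (u_i − a_{v+i})/3:
  u_0 = 1/8;  a_1 = 2;  u_1 = (u_0 − 2)/3 = -5/8
  u_1 = -5/8;  a_2 = 2;  u_2 = (u_1 − 2)/3 = -7/8
Digits: (0, 2, 2).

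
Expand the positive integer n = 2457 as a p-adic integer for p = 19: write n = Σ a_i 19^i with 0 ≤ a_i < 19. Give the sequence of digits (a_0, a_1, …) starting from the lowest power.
(a_0, a_1, …) = (6, 15, 6)

Repeated division by 19 gives the digits low-to-high: 2457 = 6 + 15·19^1 + 6·19^2. Digit sequence: (6, 15, 6).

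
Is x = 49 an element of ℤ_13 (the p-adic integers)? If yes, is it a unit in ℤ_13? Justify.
x ∈ ℤ_13^× (unit); v_13(x) = 0

ℤ_13 = {x ∈ ℚ_13 : v_13(x) ≥ 0} and ℤ_13^× = {x ∈ ℤ_13 : v_13(x) = 0}. Here v_13(49) = v_13(num) − v_13(den) = 0; compare against these criteria.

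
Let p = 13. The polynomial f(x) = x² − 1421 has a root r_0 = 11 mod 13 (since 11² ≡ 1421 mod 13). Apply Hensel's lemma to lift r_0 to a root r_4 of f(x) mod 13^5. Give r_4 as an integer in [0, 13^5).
r_4 = 268396 (mod 371293)

Hensel's recurrence: r_{i+1} = r_i − f(r_i)·(f′(r_i))^{-1} mod 13^{i+2}, with f′(x) = 2x. Iterate:
  r_0 = 11 (mod 13)
  r_1 = 24 (mod 169)
  r_2 = 362 (mod 2197)
  r_3 = 11347 (mod 28561)
  r_4 = 268396 (mod 371293)
Final: r_4 = 268396, and one checks f(r_4) ≡ 0 mod 13^5.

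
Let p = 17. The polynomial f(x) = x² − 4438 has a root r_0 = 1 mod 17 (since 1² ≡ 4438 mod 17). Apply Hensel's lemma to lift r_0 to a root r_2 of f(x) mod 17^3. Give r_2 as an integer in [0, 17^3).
r_2 = 919 (mod 4913)

Hensel's recurrence: r_{i+1} = r_i − f(r_i)·(f′(r_i))^{-1} mod 17^{i+2}, with f′(x) = 2x. Iterate:
  r_0 = 1 (mod 17)
  r_1 = 52 (mod 289)
  r_2 = 919 (mod 4913)
Final: r_2 = 919, and one checks f(r_2) ≡ 0 mod 17^3.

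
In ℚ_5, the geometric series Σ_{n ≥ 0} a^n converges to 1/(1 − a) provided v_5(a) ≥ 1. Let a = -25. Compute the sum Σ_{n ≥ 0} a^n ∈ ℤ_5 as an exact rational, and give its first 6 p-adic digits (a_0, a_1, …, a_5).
Σ a^n = 1/(1 − a) = 1/26;  first 6 digits = (1, 0, 4, 4, 0, 0)

v_5(a) = 2 ≥ 1, so the series converges in ℤ_5 to 1/(1 − a) = 1/(1 − (-25)) = 1/26. Expand this rational in ℤ_5: compute digits iteratively via d_i = x_i mod 5, x_{i+1} = (x_i − d_i)/5. The first 6 digits are (1, 0, 4, 4, 0, 0).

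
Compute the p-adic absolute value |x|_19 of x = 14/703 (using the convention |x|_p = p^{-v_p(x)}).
|14/703|_19 = 19

Step 1 — compute v_19(x) by factoring powers of 19 out of the numerator and denominator: v_19(14/703) = -1. Step 2 — apply |x|_p = p^{-v_p(x)} = 19^{1} = 19.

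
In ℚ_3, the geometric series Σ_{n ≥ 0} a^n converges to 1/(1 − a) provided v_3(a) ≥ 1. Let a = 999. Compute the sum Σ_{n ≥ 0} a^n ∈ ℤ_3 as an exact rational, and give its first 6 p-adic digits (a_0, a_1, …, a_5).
Σ a^n = 1/(1 − a) = -1/998;  first 6 digits = (1, 0, 0, 1, 0, 1)

v_3(a) = 3 ≥ 1, so the series converges in ℤ_3 to 1/(1 − a) = 1/(1 − 999) = -1/998. Expand this rational in ℤ_3: compute digits iteratively via d_i = x_i mod 3, x_{i+1} = (x_i − d_i)/3. The first 6 digits are (1, 0, 0, 1, 0, 1).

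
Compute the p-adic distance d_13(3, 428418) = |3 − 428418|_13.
d_13(3, 428418) = 1/28561

Step 1 — x − y = 3 − 428418 = -428415. Step 2 — v_13(-428415) = 4 (factor: -428415 = −(13^4 · 15); the sign does not affect v_p). Step 3 — |x − y|_13 = 13^{-4} = 1/28561.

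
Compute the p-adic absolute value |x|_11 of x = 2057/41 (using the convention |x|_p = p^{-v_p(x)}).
|2057/41|_11 = 1/121

Step 1 — compute v_11(x) by factoring powers of 11 out of the numerator and denominator: v_11(2057/41) = 2. Step 2 — apply |x|_p = p^{-v_p(x)} = 11^{-2} = 1/121.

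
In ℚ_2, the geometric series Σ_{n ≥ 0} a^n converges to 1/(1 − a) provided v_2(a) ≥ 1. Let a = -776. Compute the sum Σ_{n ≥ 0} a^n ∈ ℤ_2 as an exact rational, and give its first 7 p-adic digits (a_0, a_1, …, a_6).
Σ a^n = 1/(1 − a) = 1/777;  first 7 digits = (1, 0, 0, 1, 1, 1, 0)

v_2(a) = 3 ≥ 1, so the series converges in ℤ_2 to 1/(1 − a) = 1/(1 − (-776)) = 1/777. Expand this rational in ℤ_2: compute digits iteratively via d_i = x_i mod 2, x_{i+1} = (x_i − d_i)/2. The first 7 digits are (1, 0, 0, 1, 1, 1, 0).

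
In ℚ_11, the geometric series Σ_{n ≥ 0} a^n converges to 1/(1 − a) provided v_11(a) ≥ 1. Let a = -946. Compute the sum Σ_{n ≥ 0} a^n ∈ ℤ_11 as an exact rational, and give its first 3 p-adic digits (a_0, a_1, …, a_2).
Σ a^n = 1/(1 − a) = 1/947;  first 3 digits = (1, 2, 7)

v_11(a) = 1 ≥ 1, so the series converges in ℤ_11 to 1/(1 − a) = 1/(1 − (-946)) = 1/947. Expand this rational in ℤ_11: compute digits iteratively via d_i = x_i mod 11, x_{i+1} = (x_i − d_i)/11. The first 3 digits are (1, 2, 7).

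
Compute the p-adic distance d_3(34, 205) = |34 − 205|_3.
d_3(34, 205) = 1/9

Step 1 — x − y = 34 − 205 = -171. Step 2 — v_3(-171) = 2 (factor: -171 = −(3^2 · 19); the sign does not affect v_p). Step 3 — |x − y|_3 = 3^{-2} = 1/9.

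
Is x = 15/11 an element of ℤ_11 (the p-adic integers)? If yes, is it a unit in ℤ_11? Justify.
x ∉ ℤ_11 (v_11(x) = -1 < 0)

ℤ_11 = {x ∈ ℚ_11 : v_11(x) ≥ 0} and ℤ_11^× = {x ∈ ℤ_11 : v_11(x) = 0}. Here v_11(15/11) = v_11(num) − v_11(den) = -1; compare against these criteria.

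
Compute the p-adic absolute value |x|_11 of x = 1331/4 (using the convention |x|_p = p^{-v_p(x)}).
|1331/4|_11 = 1/1331

Step 1 — compute v_11(x) by factoring powers of 11 out of the numerator and denominator: v_11(1331/4) = 3. Step 2 — apply |x|_p = p^{-v_p(x)} = 11^{-3} = 1/1331.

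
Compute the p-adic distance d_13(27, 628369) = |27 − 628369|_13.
d_13(27, 628369) = 1/28561

Step 1 — x − y = 27 − 628369 = -628342. Step 2 — v_13(-628342) = 4 (factor: -628342 = −(13^4 · 22); the sign does not affect v_p). Step 3 — |x − y|_13 = 13^{-4} = 1/28561.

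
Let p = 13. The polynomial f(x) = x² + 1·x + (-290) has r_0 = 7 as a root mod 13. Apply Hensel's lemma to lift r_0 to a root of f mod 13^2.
r_1 = 124 (mod 169)

Hensel: r_{i+1} = r_i − f(r_i)·(f′(r_i))^{-1} mod 13^{i+2}, f′(x) = 2x + 1. Iterate:
  r_0 = 7 (mod 13)
  r_1 = 124 (mod 169)
Final: r = 124 satisfies f(r) ≡ 0 mod 13^2.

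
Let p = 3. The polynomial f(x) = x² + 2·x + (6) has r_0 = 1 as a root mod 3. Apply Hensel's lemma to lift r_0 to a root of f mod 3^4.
r_3 = 19 (mod 81)

Hensel: r_{i+1} = r_i − f(r_i)·(f′(r_i))^{-1} mod 3^{i+2}, f′(x) = 2x + 2. Iterate:
  r_0 = 1 (mod 3)
  r_1 = 1 (mod 9)
  r_2 = 19 (mod 27)
  r_3 = 19 (mod 81)
Final: r = 19 satisfies f(r) ≡ 0 mod 3^4.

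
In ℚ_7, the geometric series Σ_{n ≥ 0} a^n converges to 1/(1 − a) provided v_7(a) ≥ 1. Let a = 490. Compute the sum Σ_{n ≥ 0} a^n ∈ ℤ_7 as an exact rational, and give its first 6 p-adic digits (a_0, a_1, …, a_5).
Σ a^n = 1/(1 − a) = -1/489;  first 6 digits = (1, 0, 3, 1, 2, 0)

v_7(a) = 2 ≥ 1, so the series converges in ℤ_7 to 1/(1 − a) = 1/(1 − 490) = -1/489. Expand this rational in ℤ_7: compute digits iteratively via d_i = x_i mod 7, x_{i+1} = (x_i − d_i)/7. The first 6 digits are (1, 0, 3, 1, 2, 0).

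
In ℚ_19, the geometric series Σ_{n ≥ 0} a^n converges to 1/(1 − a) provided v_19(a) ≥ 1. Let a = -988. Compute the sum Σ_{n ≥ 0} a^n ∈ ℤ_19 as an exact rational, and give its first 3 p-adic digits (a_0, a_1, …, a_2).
Σ a^n = 1/(1 − a) = 1/989;  first 3 digits = (1, 5, 3)

v_19(a) = 1 ≥ 1, so the series converges in ℤ_19 to 1/(1 − a) = 1/(1 − (-988)) = 1/989. Expand this rational in ℤ_19: compute digits iteratively via d_i = x_i mod 19, x_{i+1} = (x_i − d_i)/19. The first 3 digits are (1, 5, 3).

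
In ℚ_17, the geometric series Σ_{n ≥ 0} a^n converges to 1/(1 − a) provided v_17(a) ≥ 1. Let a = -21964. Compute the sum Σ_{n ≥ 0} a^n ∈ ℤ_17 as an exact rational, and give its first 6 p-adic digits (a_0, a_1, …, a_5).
Σ a^n = 1/(1 − a) = 1/21965;  first 6 digits = (1, 0, 9, 12, 12, 16)

v_17(a) = 2 ≥ 1, so the series converges in ℤ_17 to 1/(1 − a) = 1/(1 − (-21964)) = 1/21965. Expand this rational in ℤ_17: compute digits iteratively via d_i = x_i mod 17, x_{i+1} = (x_i − d_i)/17. The first 6 digits are (1, 0, 9, 12, 12, 16).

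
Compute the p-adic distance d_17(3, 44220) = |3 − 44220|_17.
d_17(3, 44220) = 1/4913

Step 1 — x − y = 3 − 44220 = -44217. Step 2 — v_17(-44217) = 3 (factor: -44217 = −(17^3 · 9); the sign does not affect v_p). Step 3 — |x − y|_17 = 17^{-3} = 1/4913.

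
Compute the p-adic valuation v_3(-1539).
v_3(-1539) = 4

v_3(n) is the largest exponent k such that 3^k divides n. Factor out: -1539 = -3^4 · 19. (Sign doesn't affect v_p.) So v_3(-1539) = 4.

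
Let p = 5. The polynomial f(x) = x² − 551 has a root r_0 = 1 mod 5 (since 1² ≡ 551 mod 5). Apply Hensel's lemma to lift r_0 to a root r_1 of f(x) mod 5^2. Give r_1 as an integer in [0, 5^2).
r_1 = 1 (mod 25)

Hensel's recurrence: r_{i+1} = r_i − f(r_i)·(f′(r_i))^{-1} mod 5^{i+2}, with f′(x) = 2x. Iterate:
  r_0 = 1 (mod 5)
  r_1 = 1 (mod 25)
Final: r_1 = 1, and one checks f(r_1) ≡ 0 mod 5^2.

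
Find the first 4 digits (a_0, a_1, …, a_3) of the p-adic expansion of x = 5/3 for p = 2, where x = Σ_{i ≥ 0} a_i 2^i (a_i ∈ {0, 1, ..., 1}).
(a_0, …, a_3) = (1, 1, 1, 0)

v_2(5/3) = 0 (numerator and denominator both coprime to 2), so x ∈ ℤ_2^×. Compute digits iteratively via a_i = x_i mod 2, x_{i+1} = (x_i − a_i)/2, with x_0 = x:
  x_0 = 5/3;  a_0 = 1;  x_1 = (x_0 − 1)/2 = 1/3
  x_1 = 1/3;  a_1 = 1;  x_2 = (x_1 − 1)/2 = -1/3
  x_2 = -1/3;  a_2 = 1;  x_3 = (x_2 − 1)/2 = -2/3
  x_3 = -2/3;  a_3 = 0;  x_4 = (x_3 − 0)/2 = -1/3
Digits: (1, 1, 1, 0).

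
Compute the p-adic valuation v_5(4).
v_5(4) = 0

v_5(n) is the largest exponent k such that 5^k divides n. Factor out: 4 = 5^0 · 4. (Sign doesn't affect v_p.) So v_5(4) = 0.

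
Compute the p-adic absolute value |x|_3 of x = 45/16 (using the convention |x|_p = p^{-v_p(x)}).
|45/16|_3 = 1/9

Step 1 — compute v_3(x) by factoring powers of 3 out of the numerator and denominator: v_3(45/16) = 2. Step 2 — apply |x|_p = p^{-v_p(x)} = 3^{-2} = 1/9.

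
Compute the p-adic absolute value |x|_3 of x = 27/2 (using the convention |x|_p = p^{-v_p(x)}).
|27/2|_3 = 1/27

Step 1 — compute v_3(x) by factoring powers of 3 out of the numerator and denominator: v_3(27/2) = 3. Step 2 — apply |x|_p = p^{-v_p(x)} = 3^{-3} = 1/27.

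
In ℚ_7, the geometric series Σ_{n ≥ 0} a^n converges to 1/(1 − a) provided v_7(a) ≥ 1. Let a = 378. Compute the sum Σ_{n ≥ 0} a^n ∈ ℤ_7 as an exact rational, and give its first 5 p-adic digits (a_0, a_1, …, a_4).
Σ a^n = 1/(1 − a) = -1/377;  first 5 digits = (1, 5, 4, 3, 2)

v_7(a) = 1 ≥ 1, so the series converges in ℤ_7 to 1/(1 − a) = 1/(1 − 378) = -1/377. Expand this rational in ℤ_7: compute digits iteratively via d_i = x_i mod 7, x_{i+1} = (x_i − d_i)/7. The first 5 digits are (1, 5, 4, 3, 2).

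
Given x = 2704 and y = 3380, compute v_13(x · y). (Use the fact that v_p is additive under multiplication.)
v_13(9139520) = 4

v_p(x) = 2 (factor: 2704 = 13^2 · 16); v_p(y) = 2 (factor: 3380 = 13^2 · 20). Additivity: v_p(xy) = v_p(x) + v_p(y) = 2 + 2 = 4. (Direct check: xy = 9139520 = 13^4 · (320).)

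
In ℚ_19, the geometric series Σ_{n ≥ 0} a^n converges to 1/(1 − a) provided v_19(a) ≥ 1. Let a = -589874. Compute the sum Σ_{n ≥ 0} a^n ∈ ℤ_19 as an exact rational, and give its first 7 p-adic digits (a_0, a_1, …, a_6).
Σ a^n = 1/(1 − a) = 1/589875;  first 7 digits = (1, 0, 0, 9, 14, 18, 4)

v_19(a) = 3 ≥ 1, so the series converges in ℤ_19 to 1/(1 − a) = 1/(1 − (-589874)) = 1/589875. Expand this rational in ℤ_19: compute digits iteratively via d_i = x_i mod 19, x_{i+1} = (x_i − d_i)/19. The first 7 digits are (1, 0, 0, 9, 14, 18, 4).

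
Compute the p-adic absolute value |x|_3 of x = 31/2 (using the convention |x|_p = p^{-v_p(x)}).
|31/2|_3 = 1

Step 1 — compute v_3(x) by factoring powers of 3 out of the numerator and denominator: v_3(31/2) = 0. Step 2 — apply |x|_p = p^{-v_p(x)} = 3^{0} = 1.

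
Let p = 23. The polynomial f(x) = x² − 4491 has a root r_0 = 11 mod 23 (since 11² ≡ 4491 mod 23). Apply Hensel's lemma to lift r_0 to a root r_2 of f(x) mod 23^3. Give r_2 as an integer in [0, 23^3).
r_2 = 11511 (mod 12167)

Hensel's recurrence: r_{i+1} = r_i − f(r_i)·(f′(r_i))^{-1} mod 23^{i+2}, with f′(x) = 2x. Iterate:
  r_0 = 11 (mod 23)
  r_1 = 402 (mod 529)
  r_2 = 11511 (mod 12167)
Final: r_2 = 11511, and one checks f(r_2) ≡ 0 mod 23^3.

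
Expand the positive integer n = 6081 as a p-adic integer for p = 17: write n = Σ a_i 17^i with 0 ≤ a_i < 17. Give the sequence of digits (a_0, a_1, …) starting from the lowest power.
(a_0, a_1, …) = (12, 0, 4, 1)

Repeated division by 17 gives the digits low-to-high: 6081 = 12 + 4·17^2 + 1·17^3. Digit sequence: (12, 0, 4, 1).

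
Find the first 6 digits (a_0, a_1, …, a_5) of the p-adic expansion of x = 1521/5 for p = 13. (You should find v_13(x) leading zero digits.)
(a_0, …, a_5) = (0, 0, 7, 10, 7, 2)

v_13(1521/5) = 2, so a_0 = ... = a_1 = 0. Factor out: x = 13^2 · u with u = 9/5 a unit in ℤ_13. Expand u iteratively via a_{v+i} = u_i mod 13, u_{i+1} = (u_i − a_{v+i})/13:
  u_0 = 9/5;  a_2 = 7;  u_1 = (u_0 − 7)/13 = -2/5
  u_1 = -2/5;  a_3 = 10;  u_2 = (u_1 − 10)/13 = -4/5
  u_2 = -4/5;  a_4 = 7;  u_3 = (u_2 − 7)/13 = -3/5
  u_3 = -3/5;  a_5 = 2;  u_4 = (u_3 − 2)/13 = -1/5
Digits: (0, 0, 7, 10, 7, 2).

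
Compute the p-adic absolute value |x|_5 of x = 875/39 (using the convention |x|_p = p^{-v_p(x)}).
|875/39|_5 = 1/125

Step 1 — compute v_5(x) by factoring powers of 5 out of the numerator and denominator: v_5(875/39) = 3. Step 2 — apply |x|_p = p^{-v_p(x)} = 5^{-3} = 1/125.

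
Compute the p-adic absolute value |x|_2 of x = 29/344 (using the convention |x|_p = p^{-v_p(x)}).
|29/344|_2 = 8

Step 1 — compute v_2(x) by factoring powers of 2 out of the numerator and denominator: v_2(29/344) = -3. Step 2 — apply |x|_p = p^{-v_p(x)} = 2^{3} = 8.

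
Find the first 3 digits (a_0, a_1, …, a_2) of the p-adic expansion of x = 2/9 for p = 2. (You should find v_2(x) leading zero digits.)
(a_0, …, a_2) = (0, 1, 0)

v_2(2/9) = 1, so a_0 = ... = a_0 = 0. Factor out: x = 2^1 · u with u = 1/9 a unit in ℤ_2. Expand u iteratively via a_{v+i} = u_i mod 2, u_{i+1} = (u_i − a_{v+i})/2:
  u_0 = 1/9;  a_1 = 1;  u_1 = (u_0 − 1)/2 = -4/9
  u_1 = -4/9;  a_2 = 0;  u_2 = (u_1 − 0)/2 = -2/9
Digits: (0, 1, 0).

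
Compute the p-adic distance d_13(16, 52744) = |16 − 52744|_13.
d_13(16, 52744) = 1/2197

Step 1 — x − y = 16 − 52744 = -52728. Step 2 — v_13(-52728) = 3 (factor: -52728 = −(13^3 · 24); the sign does not affect v_p). Step 3 — |x − y|_13 = 13^{-3} = 1/2197.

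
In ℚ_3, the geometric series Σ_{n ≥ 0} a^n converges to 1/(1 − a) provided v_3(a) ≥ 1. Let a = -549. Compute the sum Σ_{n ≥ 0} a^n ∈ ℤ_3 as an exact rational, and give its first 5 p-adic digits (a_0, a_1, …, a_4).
Σ a^n = 1/(1 − a) = 1/550;  first 5 digits = (1, 0, 2, 0, 0)

v_3(a) = 2 ≥ 1, so the series converges in ℤ_3 to 1/(1 − a) = 1/(1 − (-549)) = 1/550. Expand this rational in ℤ_3: compute digits iteratively via d_i = x_i mod 3, x_{i+1} = (x_i − d_i)/3. The first 5 digits are (1, 0, 2, 0, 0).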